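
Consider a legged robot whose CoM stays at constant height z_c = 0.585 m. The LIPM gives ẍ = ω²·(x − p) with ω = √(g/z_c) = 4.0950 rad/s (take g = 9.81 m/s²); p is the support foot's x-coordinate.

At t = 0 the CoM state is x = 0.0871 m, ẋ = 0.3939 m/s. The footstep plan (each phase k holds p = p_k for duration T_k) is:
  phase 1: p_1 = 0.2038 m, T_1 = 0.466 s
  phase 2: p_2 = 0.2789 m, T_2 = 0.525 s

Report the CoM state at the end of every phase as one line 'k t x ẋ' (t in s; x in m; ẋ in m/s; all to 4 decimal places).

1 0.4660 0.1189 -0.2184
2 0.9910 -0.6430 -3.7245

phase 1: p=0.2038, T=0.466, ωT=1.908270, cosh=3.444876, sinh=3.296540; start (x,ẋ)=(0.087100, 0.393900) → end (x,ẋ)=(0.118879, -0.218435)
phase 2: p=0.2789, T=0.525, ωT=2.149875, cosh=4.350142, sinh=4.233643; start (x,ẋ)=(0.118879, -0.218435) → end (x,ẋ)=(-0.643046, -3.724477)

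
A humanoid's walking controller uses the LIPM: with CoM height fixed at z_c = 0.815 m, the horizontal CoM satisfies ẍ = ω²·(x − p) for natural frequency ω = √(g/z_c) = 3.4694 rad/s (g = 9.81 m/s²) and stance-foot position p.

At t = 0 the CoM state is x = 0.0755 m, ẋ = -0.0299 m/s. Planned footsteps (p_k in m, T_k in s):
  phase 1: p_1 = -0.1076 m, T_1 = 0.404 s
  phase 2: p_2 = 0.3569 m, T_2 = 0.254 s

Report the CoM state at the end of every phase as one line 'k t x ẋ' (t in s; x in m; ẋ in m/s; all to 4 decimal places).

phase 1: p=-0.1076, T=0.404, ωT=1.401638, cosh=2.154020, sinh=1.907826; start (x,ẋ)=(0.075500, -0.029900) → end (x,ẋ)=(0.270359, 1.147536)
phase 2: p=0.3569, T=0.254, ωT=0.881228, cosh=1.414068, sinh=0.999794; start (x,ẋ)=(0.270359, 1.147536) → end (x,ẋ)=(0.565216, 1.322510)

1 0.4040 0.2704 1.1475
2 0.6580 0.5652 1.3225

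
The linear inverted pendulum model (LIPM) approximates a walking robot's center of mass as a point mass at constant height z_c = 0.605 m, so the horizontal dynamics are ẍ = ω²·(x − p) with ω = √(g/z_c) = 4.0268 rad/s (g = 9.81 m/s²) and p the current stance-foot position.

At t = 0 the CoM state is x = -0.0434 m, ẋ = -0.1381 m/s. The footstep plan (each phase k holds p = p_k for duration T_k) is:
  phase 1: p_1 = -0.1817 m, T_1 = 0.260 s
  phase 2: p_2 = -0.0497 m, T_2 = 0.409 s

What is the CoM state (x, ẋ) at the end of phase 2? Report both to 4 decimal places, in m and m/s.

phase 1: p=-0.1817, T=0.260, ωT=1.046968, cosh=1.600000, sinh=1.249000; start (x,ẋ)=(-0.043400, -0.138100) → end (x,ẋ)=(-0.003255, 0.474616)
phase 2: p=-0.0497, T=0.409, ωT=1.646961, cosh=2.691908, sinh=2.499273; start (x,ẋ)=(-0.003255, 0.474616) → end (x,ẋ)=(0.369902, 1.745051)

x = 0.3699, ẋ = 1.7451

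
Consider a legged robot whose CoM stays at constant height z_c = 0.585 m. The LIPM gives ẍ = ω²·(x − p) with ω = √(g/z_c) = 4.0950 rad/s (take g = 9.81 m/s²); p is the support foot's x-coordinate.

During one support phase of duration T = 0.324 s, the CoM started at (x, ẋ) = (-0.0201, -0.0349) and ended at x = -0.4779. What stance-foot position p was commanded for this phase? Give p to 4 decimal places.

p = 0.4153

ωT = 4.0950·0.324 = 1.326780; cosh(ωT) = 2.017109, sinh(ωT) = 1.751779
x(T) = p + (x₀−p)·cosh(ωT) + (ẋ₀/ω)·sinh(ωT) ⇒ p·(1 − cosh) = x(T) − x₀·cosh − (ẋ₀/ω)·sinh
numerator   = -0.4779 − (-0.0201)·2.017109 − (-0.0349/4.0950)·1.751779 = -0.422426
denominator = 1 − 2.017109 = -1.017109
p = -0.422426 / -1.017109 = 0.4153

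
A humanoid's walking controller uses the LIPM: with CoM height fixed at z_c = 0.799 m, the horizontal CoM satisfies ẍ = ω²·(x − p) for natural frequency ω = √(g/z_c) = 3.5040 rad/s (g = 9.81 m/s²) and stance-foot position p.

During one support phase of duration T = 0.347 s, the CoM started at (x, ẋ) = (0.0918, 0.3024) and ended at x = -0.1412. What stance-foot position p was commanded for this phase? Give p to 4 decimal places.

p = 0.5299

ωT = 3.5040·0.347 = 1.215888; cosh(ωT) = 1.834867, sinh(ωT) = 1.538421
x(T) = p + (x₀−p)·cosh(ωT) + (ẋ₀/ω)·sinh(ωT) ⇒ p·(1 − cosh) = x(T) − x₀·cosh − (ẋ₀/ω)·sinh
numerator   = -0.1412 − (0.0918)·1.834867 − (0.3024/3.5040)·1.538421 = -0.442409
denominator = 1 − 1.834867 = -0.834867
p = -0.442409 / -0.834867 = 0.5299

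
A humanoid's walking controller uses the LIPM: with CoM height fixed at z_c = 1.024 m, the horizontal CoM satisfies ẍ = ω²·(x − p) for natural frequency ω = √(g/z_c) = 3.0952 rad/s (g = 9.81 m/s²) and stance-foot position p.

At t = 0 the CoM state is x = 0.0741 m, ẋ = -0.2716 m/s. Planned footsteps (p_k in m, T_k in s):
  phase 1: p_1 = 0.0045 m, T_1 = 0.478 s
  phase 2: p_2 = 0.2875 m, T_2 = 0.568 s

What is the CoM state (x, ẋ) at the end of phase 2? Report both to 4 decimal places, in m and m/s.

phase 1: p=0.0045, T=0.478, ωT=1.479506, cosh=2.309262, sinh=2.081512; start (x,ẋ)=(0.074100, -0.271600) → end (x,ẋ)=(-0.017425, -0.178784)
phase 2: p=0.2875, T=0.568, ωT=1.758074, cosh=2.986814, sinh=2.814437; start (x,ẋ)=(-0.017425, -0.178784) → end (x,ẋ)=(-0.785822, -3.190275)

x = -0.7858, ẋ = -3.1903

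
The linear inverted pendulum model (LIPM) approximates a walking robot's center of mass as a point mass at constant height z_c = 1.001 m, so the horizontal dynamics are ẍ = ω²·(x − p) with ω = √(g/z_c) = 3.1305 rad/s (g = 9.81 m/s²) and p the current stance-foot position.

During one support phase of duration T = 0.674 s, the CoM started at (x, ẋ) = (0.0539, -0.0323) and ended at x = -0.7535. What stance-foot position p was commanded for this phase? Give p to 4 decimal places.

ωT = 3.1305·0.674 = 2.109957; cosh(ωT) = 4.184565, sinh(ωT) = 4.063322
x(T) = p + (x₀−p)·cosh(ωT) + (ẋ₀/ω)·sinh(ωT) ⇒ p·(1 − cosh) = x(T) − x₀·cosh − (ẋ₀/ω)·sinh
numerator   = -0.7535 − (0.0539)·4.184565 − (-0.0323/3.1305)·4.063322 = -0.937123
denominator = 1 − 4.184565 = -3.184565
p = -0.937123 / -3.184565 = 0.2943

p = 0.2943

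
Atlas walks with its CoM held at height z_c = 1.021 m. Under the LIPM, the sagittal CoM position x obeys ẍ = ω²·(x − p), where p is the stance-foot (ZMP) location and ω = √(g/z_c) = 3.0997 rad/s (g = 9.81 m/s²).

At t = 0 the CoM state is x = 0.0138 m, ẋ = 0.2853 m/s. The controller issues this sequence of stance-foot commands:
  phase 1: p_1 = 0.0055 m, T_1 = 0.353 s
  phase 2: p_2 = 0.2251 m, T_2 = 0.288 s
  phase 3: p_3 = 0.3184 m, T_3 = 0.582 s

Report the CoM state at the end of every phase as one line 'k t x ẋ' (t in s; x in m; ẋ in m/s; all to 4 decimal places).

phase 1: p=0.0055, T=0.353, ωT=1.094194, cosh=1.660792, sinh=1.325983; start (x,ẋ)=(0.013800, 0.285300) → end (x,ẋ)=(0.141330, 0.507938)
phase 2: p=0.2251, T=0.288, ωT=0.892714, cosh=1.425645, sinh=1.016102; start (x,ẋ)=(0.141330, 0.507938) → end (x,ẋ)=(0.272179, 0.460295)
phase 3: p=0.3184, T=0.582, ωT=1.804025, cosh=3.119342, sinh=2.954707; start (x,ẋ)=(0.272179, 0.460295) → end (x,ẋ)=(0.612984, 1.012489)

1 0.3530 0.1413 0.5079
2 0.6410 0.2722 0.4603
3 1.2230 0.6130 1.0125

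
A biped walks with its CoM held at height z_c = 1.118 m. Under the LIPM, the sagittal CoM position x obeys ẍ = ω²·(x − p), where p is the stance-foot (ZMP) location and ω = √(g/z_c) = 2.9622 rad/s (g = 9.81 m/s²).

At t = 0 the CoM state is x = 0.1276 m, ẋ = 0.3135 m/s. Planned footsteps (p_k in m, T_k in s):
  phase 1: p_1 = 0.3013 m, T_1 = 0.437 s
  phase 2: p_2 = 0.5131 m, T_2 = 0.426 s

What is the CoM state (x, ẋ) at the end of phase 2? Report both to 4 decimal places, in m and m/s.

phase 1: p=0.3013, T=0.437, ωT=1.294481, cosh=1.961572, sinh=1.687532; start (x,ẋ)=(0.127600, 0.313500) → end (x,ẋ)=(0.139172, -0.253340)
phase 2: p=0.5131, T=0.426, ωT=1.261897, cosh=1.907616, sinh=1.624500; start (x,ẋ)=(0.139172, -0.253340) → end (x,ẋ)=(-0.339145, -2.282650)

x = -0.3391, ẋ = -2.2827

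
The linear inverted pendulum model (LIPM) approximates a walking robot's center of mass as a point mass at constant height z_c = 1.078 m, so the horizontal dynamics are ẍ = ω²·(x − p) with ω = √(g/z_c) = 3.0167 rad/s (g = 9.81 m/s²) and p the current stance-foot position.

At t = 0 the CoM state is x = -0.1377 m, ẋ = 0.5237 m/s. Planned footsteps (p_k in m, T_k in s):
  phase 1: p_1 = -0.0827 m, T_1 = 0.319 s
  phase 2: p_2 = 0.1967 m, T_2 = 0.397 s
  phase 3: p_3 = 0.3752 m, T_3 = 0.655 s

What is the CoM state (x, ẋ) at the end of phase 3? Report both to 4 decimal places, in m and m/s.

x = 0.0825, ẋ = -0.7620

phase 1: p=-0.0827, T=0.319, ωT=0.962327, cosh=1.499892, sinh=1.117889; start (x,ẋ)=(-0.137700, 0.523700) → end (x,ẋ)=(0.028872, 0.600015)
phase 2: p=0.1967, T=0.397, ωT=1.197630, cosh=1.807083, sinh=1.505174; start (x,ẋ)=(0.028872, 0.600015) → end (x,ẋ)=(0.192796, 0.322227)
phase 3: p=0.3752, T=0.655, ωT=1.975939, cosh=3.676009, sinh=3.537378; start (x,ẋ)=(0.192796, 0.322227) → end (x,ẋ)=(0.082526, -0.761958)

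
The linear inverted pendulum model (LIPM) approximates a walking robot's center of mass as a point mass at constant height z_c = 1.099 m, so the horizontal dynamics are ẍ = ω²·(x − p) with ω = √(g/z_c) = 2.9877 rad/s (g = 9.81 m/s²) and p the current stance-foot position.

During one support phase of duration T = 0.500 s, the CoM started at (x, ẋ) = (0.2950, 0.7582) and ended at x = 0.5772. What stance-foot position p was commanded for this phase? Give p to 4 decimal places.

ωT = 2.9877·0.500 = 1.493850; cosh(ωT) = 2.339359, sinh(ωT) = 2.114852
x(T) = p + (x₀−p)·cosh(ωT) + (ẋ₀/ω)·sinh(ωT) ⇒ p·(1 − cosh) = x(T) − x₀·cosh − (ẋ₀/ω)·sinh
numerator   = 0.5772 − (0.2950)·2.339359 − (0.7582/2.9877)·2.114852 = -0.649605
denominator = 1 − 2.339359 = -1.339359
p = -0.649605 / -1.339359 = 0.4850

p = 0.4850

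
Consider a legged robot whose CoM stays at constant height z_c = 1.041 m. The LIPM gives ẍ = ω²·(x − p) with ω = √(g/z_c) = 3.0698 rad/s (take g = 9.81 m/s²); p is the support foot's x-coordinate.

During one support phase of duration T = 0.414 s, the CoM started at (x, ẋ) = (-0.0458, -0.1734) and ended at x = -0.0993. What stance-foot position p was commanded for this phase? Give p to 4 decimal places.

ωT = 3.0698·0.414 = 1.270897; cosh(ωT) = 1.922314, sinh(ωT) = 1.641735
x(T) = p + (x₀−p)·cosh(ωT) + (ẋ₀/ω)·sinh(ωT) ⇒ p·(1 − cosh) = x(T) − x₀·cosh − (ẋ₀/ω)·sinh
numerator   = -0.0993 − (-0.0458)·1.922314 − (-0.1734/3.0698)·1.641735 = 0.081477
denominator = 1 − 1.922314 = -0.922314
p = 0.081477 / -0.922314 = -0.0883

p = -0.0883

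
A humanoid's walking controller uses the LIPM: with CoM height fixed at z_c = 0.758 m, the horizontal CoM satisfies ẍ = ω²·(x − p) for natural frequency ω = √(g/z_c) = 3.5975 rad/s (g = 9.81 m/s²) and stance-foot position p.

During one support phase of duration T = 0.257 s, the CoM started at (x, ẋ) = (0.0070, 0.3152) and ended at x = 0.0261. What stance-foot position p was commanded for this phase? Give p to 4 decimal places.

ωT = 3.5975·0.257 = 0.924558; cosh(ωT) = 1.458730, sinh(ωT) = 1.062023
x(T) = p + (x₀−p)·cosh(ωT) + (ẋ₀/ω)·sinh(ωT) ⇒ p·(1 − cosh) = x(T) − x₀·cosh − (ẋ₀/ω)·sinh
numerator   = 0.0261 − (0.0070)·1.458730 − (0.3152/3.5975)·1.062023 = -0.077162
denominator = 1 − 1.458730 = -0.458730
p = -0.077162 / -0.458730 = 0.1682

p = 0.1682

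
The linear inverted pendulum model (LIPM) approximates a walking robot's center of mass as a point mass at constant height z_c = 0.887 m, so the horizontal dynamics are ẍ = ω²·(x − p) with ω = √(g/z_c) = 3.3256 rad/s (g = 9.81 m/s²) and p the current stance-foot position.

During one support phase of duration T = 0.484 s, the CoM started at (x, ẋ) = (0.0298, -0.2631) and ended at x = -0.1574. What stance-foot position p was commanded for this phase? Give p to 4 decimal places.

p = 0.0281

ωT = 3.3256·0.484 = 1.609590; cosh(ωT) = 2.600366, sinh(ωT) = 2.400396
x(T) = p + (x₀−p)·cosh(ωT) + (ẋ₀/ω)·sinh(ωT) ⇒ p·(1 − cosh) = x(T) − x₀·cosh − (ẋ₀/ω)·sinh
numerator   = -0.1574 − (0.0298)·2.600366 − (-0.2631/3.3256)·2.400396 = -0.044987
denominator = 1 − 2.600366 = -1.600366
p = -0.044987 / -1.600366 = 0.0281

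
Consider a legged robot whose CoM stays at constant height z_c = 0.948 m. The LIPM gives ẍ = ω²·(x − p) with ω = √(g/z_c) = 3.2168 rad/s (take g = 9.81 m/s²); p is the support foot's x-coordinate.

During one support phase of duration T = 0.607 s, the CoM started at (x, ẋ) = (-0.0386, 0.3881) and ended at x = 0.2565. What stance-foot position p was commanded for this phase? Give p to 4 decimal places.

ωT = 3.2168·0.607 = 1.952598; cosh(ωT) = 3.594437, sinh(ωT) = 3.452532
x(T) = p + (x₀−p)·cosh(ωT) + (ẋ₀/ω)·sinh(ωT) ⇒ p·(1 − cosh) = x(T) − x₀·cosh − (ẋ₀/ω)·sinh
numerator   = 0.2565 − (-0.0386)·3.594437 − (0.3881/3.2168)·3.452532 = -0.021295
denominator = 1 − 3.594437 = -2.594437
p = -0.021295 / -2.594437 = 0.0082

p = 0.0082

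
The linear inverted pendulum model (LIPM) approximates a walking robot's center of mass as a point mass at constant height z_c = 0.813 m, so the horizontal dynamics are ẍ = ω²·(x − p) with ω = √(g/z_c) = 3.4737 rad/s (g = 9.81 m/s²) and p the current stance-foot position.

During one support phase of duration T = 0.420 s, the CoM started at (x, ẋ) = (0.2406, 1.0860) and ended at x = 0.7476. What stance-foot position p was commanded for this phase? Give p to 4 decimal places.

ωT = 3.4737·0.420 = 1.458954; cosh(ωT) = 2.266969, sinh(ωT) = 2.034489
x(T) = p + (x₀−p)·cosh(ωT) + (ẋ₀/ω)·sinh(ωT) ⇒ p·(1 − cosh) = x(T) − x₀·cosh − (ẋ₀/ω)·sinh
numerator   = 0.7476 − (0.2406)·2.266969 − (1.0860/3.4737)·2.034489 = -0.433885
denominator = 1 − 2.266969 = -1.266969
p = -0.433885 / -1.266969 = 0.3425

p = 0.3425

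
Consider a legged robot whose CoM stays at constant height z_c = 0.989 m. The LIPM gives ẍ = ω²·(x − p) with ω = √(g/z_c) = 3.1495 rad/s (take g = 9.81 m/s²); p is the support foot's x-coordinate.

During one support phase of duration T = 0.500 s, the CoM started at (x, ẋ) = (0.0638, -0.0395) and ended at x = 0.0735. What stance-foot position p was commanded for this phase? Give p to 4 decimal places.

p = 0.0383

ωT = 3.1495·0.500 = 1.574750; cosh(ωT) = 2.518297, sinh(ωT) = 2.311237
x(T) = p + (x₀−p)·cosh(ωT) + (ẋ₀/ω)·sinh(ωT) ⇒ p·(1 − cosh) = x(T) − x₀·cosh − (ẋ₀/ω)·sinh
numerator   = 0.0735 − (0.0638)·2.518297 − (-0.0395/3.1495)·2.311237 = -0.058181
denominator = 1 − 2.518297 = -1.518297
p = -0.058181 / -1.518297 = 0.0383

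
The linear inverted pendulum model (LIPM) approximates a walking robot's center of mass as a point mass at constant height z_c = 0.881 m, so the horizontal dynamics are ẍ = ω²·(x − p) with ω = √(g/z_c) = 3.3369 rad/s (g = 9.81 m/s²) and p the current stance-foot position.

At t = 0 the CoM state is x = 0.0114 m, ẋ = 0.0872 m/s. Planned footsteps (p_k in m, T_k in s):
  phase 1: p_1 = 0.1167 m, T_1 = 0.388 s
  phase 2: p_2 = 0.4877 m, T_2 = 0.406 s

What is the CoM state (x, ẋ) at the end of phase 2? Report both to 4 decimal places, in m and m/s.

phase 1: p=0.1167, T=0.388, ωT=1.294717, cosh=1.961969, sinh=1.687994; start (x,ẋ)=(0.011400, 0.087200) → end (x,ẋ)=(-0.045785, -0.422036)
phase 2: p=0.4877, T=0.406, ωT=1.354781, cosh=2.066959, sinh=1.808955; start (x,ẋ)=(-0.045785, -0.422036) → end (x,ẋ)=(-0.843779, -4.092606)

x = -0.8438, ẋ = -4.0926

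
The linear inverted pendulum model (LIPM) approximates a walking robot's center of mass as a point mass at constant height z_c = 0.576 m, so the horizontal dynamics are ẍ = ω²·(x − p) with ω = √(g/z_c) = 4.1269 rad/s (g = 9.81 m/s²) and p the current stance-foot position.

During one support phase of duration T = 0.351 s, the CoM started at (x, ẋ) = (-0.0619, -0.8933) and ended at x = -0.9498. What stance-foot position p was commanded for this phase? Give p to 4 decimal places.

ωT = 4.1269·0.351 = 1.448542; cosh(ωT) = 2.245908, sinh(ωT) = 2.010995
x(T) = p + (x₀−p)·cosh(ωT) + (ẋ₀/ω)·sinh(ωT) ⇒ p·(1 − cosh) = x(T) − x₀·cosh − (ẋ₀/ω)·sinh
numerator   = -0.9498 − (-0.0619)·2.245908 − (-0.8933/4.1269)·2.010995 = -0.375483
denominator = 1 − 2.245908 = -1.245908
p = -0.375483 / -1.245908 = 0.3014

p = 0.3014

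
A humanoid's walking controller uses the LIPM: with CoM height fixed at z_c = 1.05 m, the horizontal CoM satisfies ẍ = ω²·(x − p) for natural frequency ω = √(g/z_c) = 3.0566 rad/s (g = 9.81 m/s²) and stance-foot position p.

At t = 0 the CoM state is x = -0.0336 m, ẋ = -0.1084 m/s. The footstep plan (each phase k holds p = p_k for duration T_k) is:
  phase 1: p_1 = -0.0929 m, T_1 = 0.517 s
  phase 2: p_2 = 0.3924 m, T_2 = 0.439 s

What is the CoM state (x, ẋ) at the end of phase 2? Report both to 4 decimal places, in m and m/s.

phase 1: p=-0.0929, T=0.517, ωT=1.580262, cosh=2.531075, sinh=2.325154; start (x,ẋ)=(-0.033600, -0.108400) → end (x,ẋ)=(-0.025267, 0.147080)
phase 2: p=0.3924, T=0.439, ωT=1.341847, cosh=2.043734, sinh=1.782371; start (x,ẋ)=(-0.025267, 0.147080) → end (x,ẋ)=(-0.375434, -1.974856)

x = -0.3754, ẋ = -1.9749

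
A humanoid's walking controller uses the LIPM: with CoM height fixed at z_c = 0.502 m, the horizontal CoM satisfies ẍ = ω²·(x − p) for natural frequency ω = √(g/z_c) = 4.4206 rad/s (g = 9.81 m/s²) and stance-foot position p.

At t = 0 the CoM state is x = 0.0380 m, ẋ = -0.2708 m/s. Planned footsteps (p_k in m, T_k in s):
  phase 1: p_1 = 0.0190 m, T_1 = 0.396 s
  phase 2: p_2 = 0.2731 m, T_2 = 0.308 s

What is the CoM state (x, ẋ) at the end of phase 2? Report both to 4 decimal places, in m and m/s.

x = -0.7282, ẋ = -4.1542

phase 1: p=0.0190, T=0.396, ωT=1.750558, cosh=2.965745, sinh=2.792068; start (x,ẋ)=(0.038000, -0.270800) → end (x,ẋ)=(-0.095689, -0.568614)
phase 2: p=0.2731, T=0.308, ωT=1.361545, cosh=2.079241, sinh=1.822976; start (x,ẋ)=(-0.095689, -0.568614) → end (x,ẋ)=(-0.728188, -4.154227)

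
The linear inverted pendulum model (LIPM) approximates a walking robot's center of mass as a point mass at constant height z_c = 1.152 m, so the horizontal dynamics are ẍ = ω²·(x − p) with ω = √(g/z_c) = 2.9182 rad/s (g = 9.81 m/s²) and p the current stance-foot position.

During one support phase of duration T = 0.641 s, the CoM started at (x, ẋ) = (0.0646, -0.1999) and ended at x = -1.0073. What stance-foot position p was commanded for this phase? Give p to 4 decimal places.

p = 0.4326

ωT = 2.9182·0.641 = 1.870566; cosh(ωT) = 3.323004, sinh(ωT) = 3.168967
x(T) = p + (x₀−p)·cosh(ωT) + (ẋ₀/ω)·sinh(ωT) ⇒ p·(1 − cosh) = x(T) − x₀·cosh − (ẋ₀/ω)·sinh
numerator   = -1.0073 − (0.0646)·3.323004 − (-0.1999/2.9182)·3.168967 = -1.004888
denominator = 1 − 3.323004 = -2.323004
p = -1.004888 / -2.323004 = 0.4326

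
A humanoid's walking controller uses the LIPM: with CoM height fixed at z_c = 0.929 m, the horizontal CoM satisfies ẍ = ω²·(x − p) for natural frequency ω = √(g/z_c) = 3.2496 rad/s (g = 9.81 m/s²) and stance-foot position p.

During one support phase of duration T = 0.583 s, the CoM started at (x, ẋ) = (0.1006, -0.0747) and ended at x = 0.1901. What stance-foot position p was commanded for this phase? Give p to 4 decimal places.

p = 0.0322

ωT = 3.2496·0.583 = 1.894517; cosh(ωT) = 3.399863, sinh(ωT) = 3.249472
x(T) = p + (x₀−p)·cosh(ωT) + (ẋ₀/ω)·sinh(ωT) ⇒ p·(1 − cosh) = x(T) − x₀·cosh − (ẋ₀/ω)·sinh
numerator   = 0.1901 − (0.1006)·3.399863 − (-0.0747/3.2496)·3.249472 = -0.077229
denominator = 1 − 3.399863 = -2.399863
p = -0.077229 / -2.399863 = 0.0322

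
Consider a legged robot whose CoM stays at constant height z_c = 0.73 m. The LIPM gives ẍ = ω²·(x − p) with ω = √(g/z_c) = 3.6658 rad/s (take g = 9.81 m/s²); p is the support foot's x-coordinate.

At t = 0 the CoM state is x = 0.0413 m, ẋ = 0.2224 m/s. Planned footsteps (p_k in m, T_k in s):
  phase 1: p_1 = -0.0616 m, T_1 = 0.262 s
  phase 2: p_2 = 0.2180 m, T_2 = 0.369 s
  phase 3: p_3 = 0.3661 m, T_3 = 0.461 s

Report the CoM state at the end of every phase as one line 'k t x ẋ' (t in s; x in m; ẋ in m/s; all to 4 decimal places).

phase 1: p=-0.0616, T=0.262, ωT=0.960440, cosh=1.497785, sinh=1.115060; start (x,ẋ)=(0.041300, 0.222400) → end (x,ẋ)=(0.160172, 0.753720)
phase 2: p=0.2180, T=0.369, ωT=1.352680, cosh=2.063162, sinh=1.804616; start (x,ẋ)=(0.160172, 0.753720) → end (x,ẋ)=(0.469735, 1.172490)
phase 3: p=0.3661, T=0.461, ωT=1.689934, cosh=2.801827, sinh=2.617295; start (x,ẋ)=(0.469735, 1.172490) → end (x,ẋ)=(1.493598, 4.279439)

1 0.2620 0.1602 0.7537
2 0.6310 0.4697 1.1725
3 1.0920 1.4936 4.2794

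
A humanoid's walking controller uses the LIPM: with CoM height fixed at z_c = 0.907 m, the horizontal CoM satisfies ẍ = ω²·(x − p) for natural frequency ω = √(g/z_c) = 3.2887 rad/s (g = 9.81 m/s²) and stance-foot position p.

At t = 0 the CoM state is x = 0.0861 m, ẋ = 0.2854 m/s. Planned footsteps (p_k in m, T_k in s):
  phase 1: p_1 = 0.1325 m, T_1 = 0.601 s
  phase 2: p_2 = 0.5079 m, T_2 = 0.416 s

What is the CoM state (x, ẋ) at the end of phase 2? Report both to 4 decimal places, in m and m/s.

phase 1: p=0.1325, T=0.601, ωT=1.976509, cosh=3.678026, sinh=3.539474; start (x,ẋ)=(0.086100, 0.285400) → end (x,ẋ)=(0.269002, 0.509600)
phase 2: p=0.5079, T=0.416, ωT=1.368099, cosh=2.091234, sinh=1.836644; start (x,ẋ)=(0.269002, 0.509600) → end (x,ẋ)=(0.292906, -0.377289)

x = 0.2929, ẋ = -0.3773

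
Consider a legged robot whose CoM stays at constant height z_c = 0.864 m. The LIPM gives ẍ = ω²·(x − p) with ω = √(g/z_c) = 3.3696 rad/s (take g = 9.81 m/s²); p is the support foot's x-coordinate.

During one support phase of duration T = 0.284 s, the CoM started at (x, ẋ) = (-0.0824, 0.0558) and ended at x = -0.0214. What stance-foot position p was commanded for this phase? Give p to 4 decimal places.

ωT = 3.3696·0.284 = 0.956966; cosh(ωT) = 1.493921, sinh(ωT) = 1.109865
x(T) = p + (x₀−p)·cosh(ωT) + (ẋ₀/ω)·sinh(ωT) ⇒ p·(1 − cosh) = x(T) − x₀·cosh − (ẋ₀/ω)·sinh
numerator   = -0.0214 − (-0.0824)·1.493921 − (0.0558/3.3696)·1.109865 = 0.083320
denominator = 1 − 1.493921 = -0.493921
p = 0.083320 / -0.493921 = -0.1687

p = -0.1687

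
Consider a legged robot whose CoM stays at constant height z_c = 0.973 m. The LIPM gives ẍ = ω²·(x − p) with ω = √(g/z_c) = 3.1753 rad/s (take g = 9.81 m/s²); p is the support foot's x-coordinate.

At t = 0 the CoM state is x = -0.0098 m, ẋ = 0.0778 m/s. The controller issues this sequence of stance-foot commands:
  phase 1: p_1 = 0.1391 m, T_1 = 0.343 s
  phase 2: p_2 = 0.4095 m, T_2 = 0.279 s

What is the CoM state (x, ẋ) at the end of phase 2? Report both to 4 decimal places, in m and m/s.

x = -0.4344, ẋ = -2.2493

phase 1: p=0.1391, T=0.343, ωT=1.089128, cosh=1.654096, sinh=1.317586; start (x,ẋ)=(-0.009800, 0.077800) → end (x,ẋ)=(-0.074912, -0.494269)
phase 2: p=0.4095, T=0.279, ωT=0.885909, cosh=1.418763, sinh=1.006424; start (x,ẋ)=(-0.074912, -0.494269) → end (x,ẋ)=(-0.434426, -2.249284)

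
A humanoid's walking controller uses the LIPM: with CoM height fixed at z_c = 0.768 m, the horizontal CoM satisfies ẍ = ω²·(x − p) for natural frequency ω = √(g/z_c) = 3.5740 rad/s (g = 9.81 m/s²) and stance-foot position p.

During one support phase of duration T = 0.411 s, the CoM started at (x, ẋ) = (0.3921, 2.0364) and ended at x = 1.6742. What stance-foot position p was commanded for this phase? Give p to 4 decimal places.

ωT = 3.5740·0.411 = 1.468914; cosh(ωT) = 2.287345, sinh(ωT) = 2.057170
x(T) = p + (x₀−p)·cosh(ωT) + (ẋ₀/ω)·sinh(ωT) ⇒ p·(1 − cosh) = x(T) − x₀·cosh − (ẋ₀/ω)·sinh
numerator   = 1.6742 − (0.3921)·2.287345 − (2.0364/3.5740)·2.057170 = -0.394806
denominator = 1 − 2.287345 = -1.287345
p = -0.394806 / -1.287345 = 0.3067

p = 0.3067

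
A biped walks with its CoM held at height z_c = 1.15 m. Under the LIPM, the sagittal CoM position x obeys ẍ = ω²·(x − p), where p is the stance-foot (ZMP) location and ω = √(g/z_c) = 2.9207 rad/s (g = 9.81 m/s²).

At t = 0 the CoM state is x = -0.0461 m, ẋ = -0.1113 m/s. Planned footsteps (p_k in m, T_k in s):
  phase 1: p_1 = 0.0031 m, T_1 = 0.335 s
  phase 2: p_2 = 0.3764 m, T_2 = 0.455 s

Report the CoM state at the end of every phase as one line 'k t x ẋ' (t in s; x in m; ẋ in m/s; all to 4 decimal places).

phase 1: p=0.0031, T=0.335, ωT=0.978435, cosh=1.518094, sinh=1.142195; start (x,ẋ)=(-0.046100, -0.111300) → end (x,ẋ)=(-0.115116, -0.333095)
phase 2: p=0.3764, T=0.455, ωT=1.328919, cosh=2.020860, sinh=1.756096; start (x,ẋ)=(-0.115116, -0.333095) → end (x,ẋ)=(-0.817162, -3.194141)

1 0.3350 -0.1151 -0.3331
2 0.7900 -0.8172 -3.1941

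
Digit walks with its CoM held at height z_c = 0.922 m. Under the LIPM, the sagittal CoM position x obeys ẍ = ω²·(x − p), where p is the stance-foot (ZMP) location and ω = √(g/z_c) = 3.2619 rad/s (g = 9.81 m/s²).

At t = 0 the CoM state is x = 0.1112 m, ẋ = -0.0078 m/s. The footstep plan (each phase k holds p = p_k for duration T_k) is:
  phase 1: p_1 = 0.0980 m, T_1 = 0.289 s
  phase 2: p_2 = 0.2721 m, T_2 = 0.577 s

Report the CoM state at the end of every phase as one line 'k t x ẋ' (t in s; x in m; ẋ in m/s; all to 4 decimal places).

1 0.2890 0.1149 0.0353
2 0.8660 -0.2213 -1.5259

phase 1: p=0.0980, T=0.289, ωT=0.942689, cosh=1.478227, sinh=1.088648; start (x,ẋ)=(0.111200, -0.007800) → end (x,ẋ)=(0.114909, 0.035344)
phase 2: p=0.2721, T=0.577, ωT=1.882116, cosh=3.359828, sinh=3.207561; start (x,ẋ)=(0.114909, 0.035344) → end (x,ẋ)=(-0.221278, -1.525896)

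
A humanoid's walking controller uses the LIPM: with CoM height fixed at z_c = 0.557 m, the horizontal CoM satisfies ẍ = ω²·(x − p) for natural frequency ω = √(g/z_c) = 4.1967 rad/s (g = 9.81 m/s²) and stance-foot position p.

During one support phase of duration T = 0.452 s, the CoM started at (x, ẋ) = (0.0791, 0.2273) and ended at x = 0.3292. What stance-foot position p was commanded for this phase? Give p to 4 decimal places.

p = 0.0485

ωT = 4.1967·0.452 = 1.896908; cosh(ωT) = 3.407644, sinh(ωT) = 3.257612
x(T) = p + (x₀−p)·cosh(ωT) + (ẋ₀/ω)·sinh(ωT) ⇒ p·(1 − cosh) = x(T) − x₀·cosh − (ẋ₀/ω)·sinh
numerator   = 0.3292 − (0.0791)·3.407644 − (0.2273/4.1967)·3.257612 = -0.116782
denominator = 1 − 3.407644 = -2.407644
p = -0.116782 / -2.407644 = 0.0485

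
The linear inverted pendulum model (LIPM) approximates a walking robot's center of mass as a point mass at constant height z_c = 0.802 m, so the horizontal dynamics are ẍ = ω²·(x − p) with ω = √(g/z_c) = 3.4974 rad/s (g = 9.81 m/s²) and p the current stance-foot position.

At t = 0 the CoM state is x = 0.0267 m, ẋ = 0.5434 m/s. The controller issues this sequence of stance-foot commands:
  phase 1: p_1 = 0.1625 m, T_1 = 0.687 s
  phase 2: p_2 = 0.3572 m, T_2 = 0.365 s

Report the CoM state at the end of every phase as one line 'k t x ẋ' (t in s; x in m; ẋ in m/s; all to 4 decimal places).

phase 1: p=0.1625, T=0.687, ωT=2.402714, cosh=5.571802, sinh=5.481330; start (x,ẋ)=(0.026700, 0.543400) → end (x,ẋ)=(0.257498, 0.424376)
phase 2: p=0.3572, T=0.365, ωT=1.276551, cosh=1.931627, sinh=1.652629; start (x,ẋ)=(0.257498, 0.424376) → end (x,ẋ)=(0.365143, 0.243466)

1 0.6870 0.2575 0.4244
2 1.0520 0.3651 0.2435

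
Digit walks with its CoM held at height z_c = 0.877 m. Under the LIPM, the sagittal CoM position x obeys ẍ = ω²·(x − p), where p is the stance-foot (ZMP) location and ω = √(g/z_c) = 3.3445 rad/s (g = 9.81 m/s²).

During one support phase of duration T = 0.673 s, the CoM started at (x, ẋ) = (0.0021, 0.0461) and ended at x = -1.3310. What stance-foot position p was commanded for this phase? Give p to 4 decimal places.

ωT = 3.3445·0.673 = 2.250849; cosh(ωT) = 4.800550, sinh(ωT) = 4.695240
x(T) = p + (x₀−p)·cosh(ωT) + (ẋ₀/ω)·sinh(ωT) ⇒ p·(1 − cosh) = x(T) − x₀·cosh − (ẋ₀/ω)·sinh
numerator   = -1.3310 − (0.0021)·4.800550 − (0.0461/3.3445)·4.695240 = -1.405800
denominator = 1 − 4.800550 = -3.800550
p = -1.405800 / -3.800550 = 0.3699

p = 0.3699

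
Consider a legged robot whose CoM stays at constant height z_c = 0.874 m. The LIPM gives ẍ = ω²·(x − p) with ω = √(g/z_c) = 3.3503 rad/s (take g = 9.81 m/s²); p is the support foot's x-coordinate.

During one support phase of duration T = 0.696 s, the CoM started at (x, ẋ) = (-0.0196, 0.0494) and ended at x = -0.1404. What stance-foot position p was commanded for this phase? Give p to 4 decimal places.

p = 0.0271

ωT = 3.3503·0.696 = 2.331809; cosh(ωT) = 5.196835, sinh(ωT) = 5.099715
x(T) = p + (x₀−p)·cosh(ωT) + (ẋ₀/ω)·sinh(ωT) ⇒ p·(1 − cosh) = x(T) − x₀·cosh − (ẋ₀/ω)·sinh
numerator   = -0.1404 − (-0.0196)·5.196835 − (0.0494/3.3503)·5.099715 = -0.113737
denominator = 1 − 5.196835 = -4.196835
p = -0.113737 / -4.196835 = 0.0271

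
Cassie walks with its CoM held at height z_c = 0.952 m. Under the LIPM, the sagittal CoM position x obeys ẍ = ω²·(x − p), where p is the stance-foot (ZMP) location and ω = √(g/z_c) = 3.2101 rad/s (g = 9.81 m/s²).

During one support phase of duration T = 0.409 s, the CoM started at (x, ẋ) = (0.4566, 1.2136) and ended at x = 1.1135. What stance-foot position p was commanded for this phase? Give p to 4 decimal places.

p = 0.4514

ωT = 3.2101·0.409 = 1.312931; cosh(ωT) = 1.993041, sinh(ωT) = 1.724011
x(T) = p + (x₀−p)·cosh(ωT) + (ẋ₀/ω)·sinh(ωT) ⇒ p·(1 − cosh) = x(T) − x₀·cosh − (ẋ₀/ω)·sinh
numerator   = 1.1135 − (0.4566)·1.993041 − (1.2136/3.2101)·1.724011 = -0.448297
denominator = 1 − 1.993041 = -0.993041
p = -0.448297 / -0.993041 = 0.4514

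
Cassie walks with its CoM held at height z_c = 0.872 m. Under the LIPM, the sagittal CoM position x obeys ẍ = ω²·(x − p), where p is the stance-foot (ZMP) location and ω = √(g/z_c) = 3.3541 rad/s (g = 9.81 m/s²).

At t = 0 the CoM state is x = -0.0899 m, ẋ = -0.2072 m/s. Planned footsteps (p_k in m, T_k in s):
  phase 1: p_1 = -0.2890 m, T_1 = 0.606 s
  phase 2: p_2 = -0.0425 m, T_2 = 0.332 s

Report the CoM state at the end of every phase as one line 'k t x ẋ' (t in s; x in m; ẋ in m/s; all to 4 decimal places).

1 0.6060 0.2522 1.7008
2 0.9380 1.1435 4.2117

phase 1: p=-0.2890, T=0.606, ωT=2.032585, cosh=3.882394, sinh=3.751397; start (x,ẋ)=(-0.089900, -0.207200) → end (x,ẋ)=(0.252242, 1.700756)
phase 2: p=-0.0425, T=0.332, ωT=1.113561, cosh=1.686786, sinh=1.358398; start (x,ẋ)=(0.252242, 1.700756) → end (x,ẋ)=(1.143466, 4.211713)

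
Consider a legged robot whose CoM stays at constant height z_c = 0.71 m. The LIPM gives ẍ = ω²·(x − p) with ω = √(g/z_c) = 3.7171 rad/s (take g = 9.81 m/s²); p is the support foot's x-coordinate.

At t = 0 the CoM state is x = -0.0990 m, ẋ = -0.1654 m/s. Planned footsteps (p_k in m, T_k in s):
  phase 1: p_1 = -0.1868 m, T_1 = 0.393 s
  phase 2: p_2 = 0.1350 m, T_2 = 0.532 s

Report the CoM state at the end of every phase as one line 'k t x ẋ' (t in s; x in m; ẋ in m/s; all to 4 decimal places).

phase 1: p=-0.1868, T=0.393, ωT=1.460820, cosh=2.270770, sinh=2.038724; start (x,ẋ)=(-0.099000, -0.165400) → end (x,ẋ)=(-0.078144, 0.289775)
phase 2: p=0.1350, T=0.532, ωT=1.977497, cosh=3.681527, sinh=3.543112; start (x,ẋ)=(-0.078144, 0.289775) → end (x,ẋ)=(-0.373482, -1.740307)

1 0.3930 -0.0781 0.2898
2 0.9250 -0.3735 -1.7403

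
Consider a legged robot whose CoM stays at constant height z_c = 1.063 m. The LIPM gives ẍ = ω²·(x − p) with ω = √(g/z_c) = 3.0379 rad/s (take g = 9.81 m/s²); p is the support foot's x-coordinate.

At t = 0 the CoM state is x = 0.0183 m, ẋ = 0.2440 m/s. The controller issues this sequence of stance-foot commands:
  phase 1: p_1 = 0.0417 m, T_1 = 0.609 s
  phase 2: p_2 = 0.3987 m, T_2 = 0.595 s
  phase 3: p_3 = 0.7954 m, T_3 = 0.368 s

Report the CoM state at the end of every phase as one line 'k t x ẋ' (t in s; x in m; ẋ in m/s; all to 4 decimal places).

phase 1: p=0.0417, T=0.609, ωT=1.850081, cosh=3.258780, sinh=3.101555; start (x,ẋ)=(0.018300, 0.244000) → end (x,ẋ)=(0.214557, 0.574662)
phase 2: p=0.3987, T=0.595, ωT=1.807550, cosh=3.129777, sinh=2.965721; start (x,ẋ)=(0.214557, 0.574662) → end (x,ẋ)=(0.383383, 0.139519)
phase 3: p=0.7954, T=0.368, ωT=1.117947, cosh=1.692760, sinh=1.365809; start (x,ẋ)=(0.383383, 0.139519) → end (x,ẋ)=(0.160681, -1.473364)

1 0.6090 0.2146 0.5747
2 1.2040 0.3834 0.1395
3 1.5720 0.1607 -1.4734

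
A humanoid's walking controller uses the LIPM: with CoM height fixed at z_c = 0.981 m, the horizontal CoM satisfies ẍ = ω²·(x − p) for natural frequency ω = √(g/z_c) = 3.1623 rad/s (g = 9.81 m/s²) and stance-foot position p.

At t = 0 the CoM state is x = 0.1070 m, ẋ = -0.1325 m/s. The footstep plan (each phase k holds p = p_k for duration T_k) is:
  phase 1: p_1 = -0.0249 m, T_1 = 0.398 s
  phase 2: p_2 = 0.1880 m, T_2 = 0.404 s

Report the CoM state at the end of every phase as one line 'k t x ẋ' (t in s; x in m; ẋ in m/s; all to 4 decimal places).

1 0.3980 0.1582 0.4229
2 0.8020 0.3517 0.6617

phase 1: p=-0.0249, T=0.398, ωT=1.258595, cosh=1.902263, sinh=1.618210; start (x,ẋ)=(0.107000, -0.132500) → end (x,ẋ)=(0.158206, 0.422918)
phase 2: p=0.1880, T=0.404, ωT=1.277569, cosh=1.933311, sinh=1.654597; start (x,ẋ)=(0.158206, 0.422918) → end (x,ẋ)=(0.351680, 0.661737)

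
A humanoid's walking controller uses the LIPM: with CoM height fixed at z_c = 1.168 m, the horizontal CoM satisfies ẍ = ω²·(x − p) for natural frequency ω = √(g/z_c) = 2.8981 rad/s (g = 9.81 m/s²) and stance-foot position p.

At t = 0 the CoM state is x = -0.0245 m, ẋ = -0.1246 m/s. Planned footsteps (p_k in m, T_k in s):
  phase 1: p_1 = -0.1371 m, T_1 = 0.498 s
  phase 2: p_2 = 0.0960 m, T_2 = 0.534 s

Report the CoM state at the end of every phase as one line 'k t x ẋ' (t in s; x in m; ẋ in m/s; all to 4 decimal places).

phase 1: p=-0.1371, T=0.498, ωT=1.443254, cosh=2.235305, sinh=1.999147; start (x,ẋ)=(-0.024500, -0.124600) → end (x,ẋ)=(0.028645, 0.373855)
phase 2: p=0.0960, T=0.534, ωT=1.547585, cosh=2.456434, sinh=2.243673; start (x,ẋ)=(0.028645, 0.373855) → end (x,ẋ)=(0.219980, 0.480379)

1 0.4980 0.0286 0.3739
2 1.0320 0.2200 0.4804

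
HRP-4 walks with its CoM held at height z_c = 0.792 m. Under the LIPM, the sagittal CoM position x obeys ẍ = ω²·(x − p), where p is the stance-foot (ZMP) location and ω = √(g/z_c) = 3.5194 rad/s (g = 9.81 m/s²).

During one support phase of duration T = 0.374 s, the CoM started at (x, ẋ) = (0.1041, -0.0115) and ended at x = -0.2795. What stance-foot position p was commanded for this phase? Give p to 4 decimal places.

p = 0.4825

ωT = 3.5194·0.374 = 1.316256; cosh(ωT) = 1.998784, sinh(ωT) = 1.730647
x(T) = p + (x₀−p)·cosh(ωT) + (ẋ₀/ω)·sinh(ωT) ⇒ p·(1 − cosh) = x(T) − x₀·cosh − (ẋ₀/ω)·sinh
numerator   = -0.2795 − (0.1041)·1.998784 − (-0.0115/3.5194)·1.730647 = -0.481918
denominator = 1 − 1.998784 = -0.998784
p = -0.481918 / -0.998784 = 0.4825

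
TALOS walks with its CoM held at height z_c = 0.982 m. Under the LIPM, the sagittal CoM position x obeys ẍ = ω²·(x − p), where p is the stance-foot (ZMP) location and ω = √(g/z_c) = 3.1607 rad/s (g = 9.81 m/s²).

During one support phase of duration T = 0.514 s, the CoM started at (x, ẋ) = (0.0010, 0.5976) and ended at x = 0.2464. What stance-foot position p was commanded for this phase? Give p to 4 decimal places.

p = 0.1329

ωT = 3.1607·0.514 = 1.624600; cosh(ωT) = 2.636689, sinh(ωT) = 2.439698
x(T) = p + (x₀−p)·cosh(ωT) + (ẋ₀/ω)·sinh(ωT) ⇒ p·(1 − cosh) = x(T) − x₀·cosh − (ẋ₀/ω)·sinh
numerator   = 0.2464 − (0.0010)·2.636689 − (0.5976/3.1607)·2.439698 = -0.217515
denominator = 1 − 2.636689 = -1.636689
p = -0.217515 / -1.636689 = 0.1329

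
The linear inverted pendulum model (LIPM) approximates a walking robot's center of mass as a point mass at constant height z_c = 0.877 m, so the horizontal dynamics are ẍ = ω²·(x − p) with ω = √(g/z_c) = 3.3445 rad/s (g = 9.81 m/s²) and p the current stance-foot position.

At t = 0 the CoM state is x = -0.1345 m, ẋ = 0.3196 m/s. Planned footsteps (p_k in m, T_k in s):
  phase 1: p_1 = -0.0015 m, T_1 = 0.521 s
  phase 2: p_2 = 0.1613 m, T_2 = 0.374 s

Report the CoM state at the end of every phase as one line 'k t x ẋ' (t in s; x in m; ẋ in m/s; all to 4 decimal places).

1 0.5210 -0.1284 -0.2907
2 0.8950 -0.5256 -2.1031

phase 1: p=-0.0015, T=0.521, ωT=1.742484, cosh=2.943300, sinh=2.768216; start (x,ẋ)=(-0.134500, 0.319600) → end (x,ẋ)=(-0.128429, -0.290675)
phase 2: p=0.1613, T=0.374, ωT=1.250843, cosh=1.889775, sinh=1.603512; start (x,ẋ)=(-0.128429, -0.290675) → end (x,ẋ)=(-0.525585, -2.103108)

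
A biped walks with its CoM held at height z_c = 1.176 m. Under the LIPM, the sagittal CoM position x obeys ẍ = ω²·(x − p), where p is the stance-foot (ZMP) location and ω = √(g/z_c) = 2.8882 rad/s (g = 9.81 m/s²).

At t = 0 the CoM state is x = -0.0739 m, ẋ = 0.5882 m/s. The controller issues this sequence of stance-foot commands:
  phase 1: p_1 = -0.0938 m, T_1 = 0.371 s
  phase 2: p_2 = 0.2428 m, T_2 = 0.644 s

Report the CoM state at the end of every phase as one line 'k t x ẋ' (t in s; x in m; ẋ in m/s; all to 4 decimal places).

phase 1: p=-0.0938, T=0.371, ωT=1.071522, cosh=1.631154, sinh=1.288667; start (x,ẋ)=(-0.073900, 0.588200) → end (x,ẋ)=(0.201105, 1.033511)
phase 2: p=0.2428, T=0.644, ωT=1.860001, cosh=3.289707, sinh=3.134035; start (x,ẋ)=(0.201105, 1.033511) → end (x,ẋ)=(1.227116, 3.022538)

1 0.3710 0.2011 1.0335
2 1.0150 1.2271 3.0225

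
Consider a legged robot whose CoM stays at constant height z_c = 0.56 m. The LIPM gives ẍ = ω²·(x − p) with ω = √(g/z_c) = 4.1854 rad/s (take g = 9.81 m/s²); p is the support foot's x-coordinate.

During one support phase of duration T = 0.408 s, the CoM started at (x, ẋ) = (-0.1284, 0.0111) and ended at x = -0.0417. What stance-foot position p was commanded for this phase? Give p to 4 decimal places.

ωT = 4.1854·0.408 = 1.707643; cosh(ωT) = 2.848619, sinh(ωT) = 2.667327
x(T) = p + (x₀−p)·cosh(ωT) + (ẋ₀/ω)·sinh(ωT) ⇒ p·(1 − cosh) = x(T) − x₀·cosh − (ẋ₀/ω)·sinh
numerator   = -0.0417 − (-0.1284)·2.848619 − (0.0111/4.1854)·2.667327 = 0.316989
denominator = 1 − 2.848619 = -1.848619
p = 0.316989 / -1.848619 = -0.1715

p = -0.1715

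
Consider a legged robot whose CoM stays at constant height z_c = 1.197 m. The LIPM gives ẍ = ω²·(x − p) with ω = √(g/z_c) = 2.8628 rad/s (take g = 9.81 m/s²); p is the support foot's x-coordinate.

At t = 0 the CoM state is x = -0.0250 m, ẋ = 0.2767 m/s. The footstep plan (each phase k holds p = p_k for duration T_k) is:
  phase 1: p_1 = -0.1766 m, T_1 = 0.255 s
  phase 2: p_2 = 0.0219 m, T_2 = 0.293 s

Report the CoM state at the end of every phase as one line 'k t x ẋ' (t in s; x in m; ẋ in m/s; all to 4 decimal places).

phase 1: p=-0.1766, T=0.255, ωT=0.730014, cosh=1.278506, sinh=0.796604; start (x,ẋ)=(-0.025000, 0.276700) → end (x,ẋ)=(0.094216, 0.699489)
phase 2: p=0.0219, T=0.293, ωT=0.838800, cosh=1.372909, sinh=0.940681; start (x,ẋ)=(0.094216, 0.699489) → end (x,ẋ)=(0.351027, 1.155081)

1 0.2550 0.0942 0.6995
2 0.5480 0.3510 1.1551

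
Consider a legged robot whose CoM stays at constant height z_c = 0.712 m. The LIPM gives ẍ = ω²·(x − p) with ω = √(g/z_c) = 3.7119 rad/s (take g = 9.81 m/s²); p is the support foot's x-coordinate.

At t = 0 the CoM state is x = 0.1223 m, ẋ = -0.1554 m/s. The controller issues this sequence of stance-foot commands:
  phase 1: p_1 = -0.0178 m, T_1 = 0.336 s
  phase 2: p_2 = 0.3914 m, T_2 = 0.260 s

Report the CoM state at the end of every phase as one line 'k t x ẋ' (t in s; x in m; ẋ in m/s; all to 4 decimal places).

phase 1: p=-0.0178, T=0.336, ωT=1.247198, cosh=1.883943, sinh=1.596635; start (x,ẋ)=(0.122300, -0.155400) → end (x,ẋ)=(0.179297, 0.537545)
phase 2: p=0.3914, T=0.260, ωT=0.965094, cosh=1.502991, sinh=1.122044; start (x,ẋ)=(0.179297, 0.537545) → end (x,ẋ)=(0.235101, -0.075467)

1 0.3360 0.1793 0.5375
2 0.5960 0.2351 -0.0755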